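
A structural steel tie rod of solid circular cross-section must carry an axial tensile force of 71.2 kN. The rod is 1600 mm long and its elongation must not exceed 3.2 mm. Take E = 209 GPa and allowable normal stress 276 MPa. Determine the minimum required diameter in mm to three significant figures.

18.1 mm

Required area A ≥ P/σ_allow = 71200/276 = 258 mm².
For a solid circular section, d ≥ √(4A/π) = 18.12 mm.
Elongation limit: A ≥ PL/(Eδ_allow) = 71200·1600/(209000·3.2) = 170.3 mm² ⇒ d ≥ 14.73 mm.
The stress limit governs.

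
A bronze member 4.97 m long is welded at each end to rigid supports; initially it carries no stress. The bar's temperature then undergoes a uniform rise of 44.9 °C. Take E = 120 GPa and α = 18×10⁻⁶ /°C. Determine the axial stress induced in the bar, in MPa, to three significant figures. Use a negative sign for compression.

Free thermal expansion αLΔT = 18e-6 · 4970 · 44.9 = 4.017 mm.
The walls impose strain ε = −(4.017)/4970 = -8.0820e-04; σ = Eε = 120000 · -8.0820e-04 = -96.98 MPa.

-97.0 MPa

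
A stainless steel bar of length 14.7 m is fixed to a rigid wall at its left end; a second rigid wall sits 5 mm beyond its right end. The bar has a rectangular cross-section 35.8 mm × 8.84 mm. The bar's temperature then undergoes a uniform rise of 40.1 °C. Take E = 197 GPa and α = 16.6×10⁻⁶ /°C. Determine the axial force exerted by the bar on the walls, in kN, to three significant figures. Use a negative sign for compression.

-20.3 kN

Free thermal expansion αLΔT = 16.6e-6 · 14700 · 40.1 = 9.785 mm.
The walls engage after the gap closes; constrained expansion = 9.785 − 5 = 4.785 mm.
The walls impose strain ε = −(4.785)/14700 = -3.2552e-04; σ = Eε = 197000 · -3.2552e-04 = -64.13 MPa.
Wall reaction R = σ·A = -64.13·316.5 = -20290 N = -20.29 kN.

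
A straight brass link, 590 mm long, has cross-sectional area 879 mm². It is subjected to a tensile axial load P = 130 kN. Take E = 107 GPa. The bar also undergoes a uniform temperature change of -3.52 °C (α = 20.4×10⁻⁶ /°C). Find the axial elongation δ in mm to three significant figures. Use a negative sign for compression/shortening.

0.773 mm

δ_mech = NL/(AE) = 130000·590/(879·107000) = 0.8155 mm.
δ_thermal = αLΔT = 20.4e-6·590·-3.52 = -0.04237 mm.
δ = δ_mech + δ_thermal = 0.7731 mm.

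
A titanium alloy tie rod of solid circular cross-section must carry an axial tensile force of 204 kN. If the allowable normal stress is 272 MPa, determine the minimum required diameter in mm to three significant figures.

30.9 mm

Required area A ≥ P/σ_allow = 204000/272 = 750 mm².
For a solid circular section, d ≥ √(4A/π) = 30.9 mm.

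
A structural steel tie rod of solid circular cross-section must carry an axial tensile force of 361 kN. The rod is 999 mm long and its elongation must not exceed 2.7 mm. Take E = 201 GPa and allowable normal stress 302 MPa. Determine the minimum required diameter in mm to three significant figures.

Required area A ≥ P/σ_allow = 361000/302 = 1195 mm².
For a solid circular section, d ≥ √(4A/π) = 39.01 mm.
Elongation limit: A ≥ PL/(Eδ_allow) = 361000·999/(201000·2.7) = 664.5 mm² ⇒ d ≥ 29.09 mm.
The stress limit governs.

39.0 mm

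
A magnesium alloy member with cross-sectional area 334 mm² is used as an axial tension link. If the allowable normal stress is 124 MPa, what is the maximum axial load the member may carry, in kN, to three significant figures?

P_max = σ_allow · A = 124 · 334 = 41420 N = 41.42 kN.

41.4 kN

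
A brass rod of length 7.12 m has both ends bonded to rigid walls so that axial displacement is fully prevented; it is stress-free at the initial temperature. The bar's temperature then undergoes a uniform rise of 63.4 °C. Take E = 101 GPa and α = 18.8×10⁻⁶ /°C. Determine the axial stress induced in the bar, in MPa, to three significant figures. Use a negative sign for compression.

-120 MPa

Free thermal expansion αLΔT = 18.8e-6 · 7120 · 63.4 = 8.486 mm.
The walls impose strain ε = −(8.486)/7120 = -1.1919e-03; σ = Eε = 101000 · -1.1919e-03 = -120.4 MPa.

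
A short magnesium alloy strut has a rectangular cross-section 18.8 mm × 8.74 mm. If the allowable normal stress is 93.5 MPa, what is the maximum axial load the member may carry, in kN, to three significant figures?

A = 164.3 mm².
P_max = σ_allow · A = 93.5 · 164.3 = 15360 N = 15.36 kN.

15.4 kN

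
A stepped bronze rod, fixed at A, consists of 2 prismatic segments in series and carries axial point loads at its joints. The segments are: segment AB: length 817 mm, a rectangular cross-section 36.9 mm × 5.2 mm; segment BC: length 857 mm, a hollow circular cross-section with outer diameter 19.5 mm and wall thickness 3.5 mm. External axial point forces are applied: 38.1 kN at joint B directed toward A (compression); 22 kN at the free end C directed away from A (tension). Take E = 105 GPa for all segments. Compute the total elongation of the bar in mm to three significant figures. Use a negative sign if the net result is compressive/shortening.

0.368 mm

Internal axial forces (sectioning from the free end, tension +): N_BC = 22 kN, N_AB = -16.1 kN.
A_AB = 191.9 mm².
A_BC = 175.9 mm².
δ_AB = -16100·817/(191.9·105000) = -0.6529 mm
δ_BC = 22000·857/(175.9·105000) = 1.021 mm
δ = Σδ_i = 0.3678 mm.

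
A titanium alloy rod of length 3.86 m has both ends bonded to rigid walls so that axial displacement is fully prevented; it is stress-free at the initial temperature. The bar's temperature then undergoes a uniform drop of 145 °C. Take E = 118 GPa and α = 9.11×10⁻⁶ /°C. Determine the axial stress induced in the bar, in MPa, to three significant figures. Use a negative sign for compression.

Free thermal expansion αLΔT = 9.11e-6 · 3860 · -145 = -5.099 mm.
The walls impose strain ε = −(-5.099)/3860 = 1.3209e-03; σ = Eε = 118000 · 1.3209e-03 = 155.9 MPa.

156 MPa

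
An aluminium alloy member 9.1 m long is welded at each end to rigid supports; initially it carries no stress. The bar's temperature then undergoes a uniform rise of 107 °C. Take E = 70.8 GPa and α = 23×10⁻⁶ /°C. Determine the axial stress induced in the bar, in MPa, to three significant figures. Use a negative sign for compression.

Free thermal expansion αLΔT = 23e-6 · 9100 · 107 = 22.4 mm.
The walls impose strain ε = −(22.4)/9100 = -2.4610e-03; σ = Eε = 70800 · -2.4610e-03 = -174.2 MPa.

-174 MPa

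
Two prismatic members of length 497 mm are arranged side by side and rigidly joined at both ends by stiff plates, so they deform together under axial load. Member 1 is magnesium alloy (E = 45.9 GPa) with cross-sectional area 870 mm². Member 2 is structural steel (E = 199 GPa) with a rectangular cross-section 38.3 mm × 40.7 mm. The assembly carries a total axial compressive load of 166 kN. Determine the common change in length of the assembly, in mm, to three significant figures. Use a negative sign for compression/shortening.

-0.236 mm

A_2 = 1559 mm².
Equal strain + equilibrium ⇒ each member carries load in proportion to AE: A₁E₁ = 39930000 N, A₂E₂ = 310200000 N, ΣAE = 350100000 N.
δ = PL/ΣAE = -166000·497/350100000 = -0.2356 mm.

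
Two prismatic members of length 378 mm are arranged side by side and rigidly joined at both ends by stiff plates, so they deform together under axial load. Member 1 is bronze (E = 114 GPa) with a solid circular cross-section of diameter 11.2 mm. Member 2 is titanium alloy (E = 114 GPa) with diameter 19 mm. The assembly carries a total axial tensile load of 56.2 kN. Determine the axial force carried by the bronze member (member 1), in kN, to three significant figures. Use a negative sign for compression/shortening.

14.5 kN

A_1 = 98.52 mm².
A_2 = 283.5 mm².
Equal strain + equilibrium ⇒ each member carries load in proportion to AE: A₁E₁ = 11230000 N, A₂E₂ = 32320000 N, ΣAE = 43550000 N.
F₁ = P·A₁E₁/ΣAE = 56200·11230000/43550000 = 14490 N.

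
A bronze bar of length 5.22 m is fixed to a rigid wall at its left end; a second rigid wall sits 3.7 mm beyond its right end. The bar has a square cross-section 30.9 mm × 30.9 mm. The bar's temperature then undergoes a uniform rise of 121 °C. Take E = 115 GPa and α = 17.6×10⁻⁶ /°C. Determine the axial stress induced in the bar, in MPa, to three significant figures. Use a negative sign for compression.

-163 MPa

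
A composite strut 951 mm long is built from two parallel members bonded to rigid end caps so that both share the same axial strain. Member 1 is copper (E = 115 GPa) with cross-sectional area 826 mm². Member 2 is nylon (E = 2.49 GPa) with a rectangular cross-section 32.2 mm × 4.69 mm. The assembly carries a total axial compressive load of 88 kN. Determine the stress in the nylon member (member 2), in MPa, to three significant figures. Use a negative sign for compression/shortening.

-2.30 MPa

A_2 = 151 mm².
Equal strain + equilibrium ⇒ each member carries load in proportion to AE: A₁E₁ = 94990000 N, A₂E₂ = 376000 N, ΣAE = 95370000 N.
σ₂ = P·E₂/ΣAE = -88000·2490/95370000 = -2.298 MPa.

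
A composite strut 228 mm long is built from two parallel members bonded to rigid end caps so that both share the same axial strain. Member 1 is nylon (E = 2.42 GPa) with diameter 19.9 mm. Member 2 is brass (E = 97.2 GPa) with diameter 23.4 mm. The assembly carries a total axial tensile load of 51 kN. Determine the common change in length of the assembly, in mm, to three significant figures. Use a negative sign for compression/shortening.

A_1 = 311 mm².
A_2 = 430.1 mm².
Equal strain + equilibrium ⇒ each member carries load in proportion to AE: A₁E₁ = 752700 N, A₂E₂ = 41800000 N, ΣAE = 42550000 N.
δ = PL/ΣAE = 51000·228/42550000 = 0.2733 mm.

0.273 mm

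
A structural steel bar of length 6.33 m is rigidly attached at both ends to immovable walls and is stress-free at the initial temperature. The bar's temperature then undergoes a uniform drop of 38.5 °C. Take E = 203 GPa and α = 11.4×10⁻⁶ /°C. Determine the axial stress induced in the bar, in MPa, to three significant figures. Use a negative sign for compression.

89.1 MPa

Free thermal expansion αLΔT = 11.4e-6 · 6330 · -38.5 = -2.778 mm.
The walls impose strain ε = −(-2.778)/6330 = 4.3890e-04; σ = Eε = 203000 · 4.3890e-04 = 89.1 MPa.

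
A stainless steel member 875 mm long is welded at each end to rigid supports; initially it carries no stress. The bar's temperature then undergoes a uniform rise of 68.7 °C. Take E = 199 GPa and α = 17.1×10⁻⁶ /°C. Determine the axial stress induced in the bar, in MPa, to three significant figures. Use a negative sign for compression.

-234 MPa

Free thermal expansion αLΔT = 17.1e-6 · 875 · 68.7 = 1.028 mm.
The walls impose strain ε = −(1.028)/875 = -1.1748e-03; σ = Eε = 199000 · -1.1748e-03 = -233.8 MPa.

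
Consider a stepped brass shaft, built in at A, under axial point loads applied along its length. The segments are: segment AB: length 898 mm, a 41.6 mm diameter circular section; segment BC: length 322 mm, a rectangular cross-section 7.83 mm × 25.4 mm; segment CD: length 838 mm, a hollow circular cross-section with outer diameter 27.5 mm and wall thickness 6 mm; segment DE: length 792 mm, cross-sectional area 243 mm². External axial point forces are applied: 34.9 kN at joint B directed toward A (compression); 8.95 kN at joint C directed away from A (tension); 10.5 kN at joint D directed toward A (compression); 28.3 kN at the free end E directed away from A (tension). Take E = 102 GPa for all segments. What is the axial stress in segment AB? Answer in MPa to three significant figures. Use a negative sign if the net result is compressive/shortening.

-6.00 MPa

Internal axial forces (sectioning from the free end, tension +): N_DE = 28.3 kN, N_CD = 17.8 kN, N_BC = 26.75 kN, N_AB = -8.15 kN.
A_AB = 1359 mm².
σ_AB = N_AB/A_AB = -8150/1359 = -5.996 MPa.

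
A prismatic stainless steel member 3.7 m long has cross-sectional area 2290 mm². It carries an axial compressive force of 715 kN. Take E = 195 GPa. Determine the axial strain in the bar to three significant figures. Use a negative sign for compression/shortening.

σ = N/A = -312.2 MPa; ε = σ/E = -312.2/195000 = -1.601e-03.

-0.00160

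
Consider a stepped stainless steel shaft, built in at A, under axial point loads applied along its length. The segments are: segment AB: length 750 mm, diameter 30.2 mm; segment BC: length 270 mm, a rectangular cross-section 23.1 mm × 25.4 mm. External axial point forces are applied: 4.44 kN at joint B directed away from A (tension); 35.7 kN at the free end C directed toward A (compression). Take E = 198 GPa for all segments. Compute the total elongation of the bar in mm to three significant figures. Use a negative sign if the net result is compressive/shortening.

Internal axial forces (sectioning from the free end, tension +): N_BC = -35.7 kN, N_AB = -31.26 kN.
A_AB = 716.3 mm².
A_BC = 586.7 mm².
δ_AB = -31260·750/(716.3·198000) = -0.1653 mm
δ_BC = -35700·270/(586.7·198000) = -0.08297 mm
δ = Σδ_i = -0.2483 mm.

-0.248 mm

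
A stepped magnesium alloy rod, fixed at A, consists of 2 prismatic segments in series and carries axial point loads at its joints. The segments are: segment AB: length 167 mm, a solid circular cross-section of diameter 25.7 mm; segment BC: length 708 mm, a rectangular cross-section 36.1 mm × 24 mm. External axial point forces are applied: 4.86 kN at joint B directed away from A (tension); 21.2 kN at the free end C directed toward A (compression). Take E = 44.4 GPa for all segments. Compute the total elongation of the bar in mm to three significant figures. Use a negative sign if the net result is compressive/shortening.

Internal axial forces (sectioning from the free end, tension +): N_BC = -21.2 kN, N_AB = -16.34 kN.
A_AB = 518.7 mm².
A_BC = 866.4 mm².
δ_AB = -16340·167/(518.7·44400) = -0.1185 mm
δ_BC = -21200·708/(866.4·44400) = -0.3902 mm
δ = Σδ_i = -0.5087 mm.

-0.509 mm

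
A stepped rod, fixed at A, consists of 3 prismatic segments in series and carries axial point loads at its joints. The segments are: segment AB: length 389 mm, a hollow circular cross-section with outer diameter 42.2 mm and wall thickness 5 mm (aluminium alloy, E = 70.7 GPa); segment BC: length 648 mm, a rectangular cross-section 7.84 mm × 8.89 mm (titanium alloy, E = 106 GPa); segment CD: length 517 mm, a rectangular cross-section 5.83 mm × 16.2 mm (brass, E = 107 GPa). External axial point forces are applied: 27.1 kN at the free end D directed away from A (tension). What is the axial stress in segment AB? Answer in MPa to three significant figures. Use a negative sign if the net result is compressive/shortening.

Internal axial forces (sectioning from the free end, tension +): N_CD = 27.1 kN, N_BC = 27.1 kN, N_AB = 27.1 kN.
A_AB = 584.3 mm².
σ_AB = N_AB/A_AB = 27100/584.3 = 46.38 MPa.

46.4 MPa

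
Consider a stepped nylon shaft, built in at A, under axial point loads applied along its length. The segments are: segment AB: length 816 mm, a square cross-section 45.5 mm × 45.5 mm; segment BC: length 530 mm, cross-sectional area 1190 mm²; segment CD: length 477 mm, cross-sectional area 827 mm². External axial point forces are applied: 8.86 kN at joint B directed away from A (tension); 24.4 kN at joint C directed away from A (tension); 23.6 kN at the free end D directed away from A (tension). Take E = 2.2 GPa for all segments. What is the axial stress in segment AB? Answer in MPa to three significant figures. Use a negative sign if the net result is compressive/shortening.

Internal axial forces (sectioning from the free end, tension +): N_CD = 23.6 kN, N_BC = 48 kN, N_AB = 56.86 kN.
A_AB = 2070 mm².
σ_AB = N_AB/A_AB = 56860/2070 = 27.47 MPa.

27.5 MPa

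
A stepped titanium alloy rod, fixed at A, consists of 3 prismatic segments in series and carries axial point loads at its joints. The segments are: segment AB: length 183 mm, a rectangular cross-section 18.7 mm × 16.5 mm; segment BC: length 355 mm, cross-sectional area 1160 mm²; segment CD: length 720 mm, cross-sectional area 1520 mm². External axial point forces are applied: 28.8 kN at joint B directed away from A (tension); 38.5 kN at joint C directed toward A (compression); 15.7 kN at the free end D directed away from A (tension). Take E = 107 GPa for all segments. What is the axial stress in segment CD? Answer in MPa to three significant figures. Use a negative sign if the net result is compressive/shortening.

10.3 MPa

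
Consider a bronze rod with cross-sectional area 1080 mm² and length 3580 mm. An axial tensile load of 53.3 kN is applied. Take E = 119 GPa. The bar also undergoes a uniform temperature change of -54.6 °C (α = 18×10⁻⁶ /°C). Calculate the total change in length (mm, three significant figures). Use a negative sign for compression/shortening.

-2.03 mm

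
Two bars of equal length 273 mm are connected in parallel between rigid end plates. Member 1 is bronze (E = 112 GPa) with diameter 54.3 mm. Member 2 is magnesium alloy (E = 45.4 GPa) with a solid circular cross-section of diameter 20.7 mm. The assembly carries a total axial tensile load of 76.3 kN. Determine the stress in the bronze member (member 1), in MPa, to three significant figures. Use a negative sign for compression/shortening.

31.1 MPa

A_1 = 2316 mm².
A_2 = 336.5 mm².
Equal strain + equilibrium ⇒ each member carries load in proportion to AE: A₁E₁ = 259400000 N, A₂E₂ = 15280000 N, ΣAE = 274600000 N.
σ₁ = P·E₁/ΣAE = 76300·112000/274600000 = 31.12 MPa.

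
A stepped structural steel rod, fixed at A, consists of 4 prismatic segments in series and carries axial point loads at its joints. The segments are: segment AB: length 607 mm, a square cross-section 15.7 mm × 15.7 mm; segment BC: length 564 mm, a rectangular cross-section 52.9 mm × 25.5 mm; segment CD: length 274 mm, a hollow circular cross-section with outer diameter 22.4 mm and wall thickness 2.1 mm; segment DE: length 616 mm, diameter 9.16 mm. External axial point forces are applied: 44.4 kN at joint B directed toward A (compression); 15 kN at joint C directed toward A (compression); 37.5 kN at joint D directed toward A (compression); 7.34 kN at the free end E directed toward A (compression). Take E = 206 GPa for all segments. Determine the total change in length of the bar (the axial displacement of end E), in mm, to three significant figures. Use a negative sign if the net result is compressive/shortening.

Internal axial forces (sectioning from the free end, tension +): N_DE = -7.34 kN, N_CD = -44.84 kN, N_BC = -59.84 kN, N_AB = -104.2 kN.
A_AB = 246.5 mm².
A_BC = 1349 mm².
A_CD = 133.9 mm².
A_DE = 65.9 mm².
δ_AB = -104200·607/(246.5·206000) = -1.246 mm
δ_BC = -59840·564/(1349·206000) = -0.1215 mm
δ_CD = -44840·274/(133.9·206000) = -0.4453 mm
δ_DE = -7340·616/(65.9·206000) = -0.3331 mm
δ = Σδ_i = -2.146 mm.

-2.15 mm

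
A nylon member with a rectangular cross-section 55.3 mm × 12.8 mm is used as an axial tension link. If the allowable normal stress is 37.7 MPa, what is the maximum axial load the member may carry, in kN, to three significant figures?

A = 707.8 mm².
P_max = σ_allow · A = 37.7 · 707.8 = 26690 N = 26.69 kN.

26.7 kN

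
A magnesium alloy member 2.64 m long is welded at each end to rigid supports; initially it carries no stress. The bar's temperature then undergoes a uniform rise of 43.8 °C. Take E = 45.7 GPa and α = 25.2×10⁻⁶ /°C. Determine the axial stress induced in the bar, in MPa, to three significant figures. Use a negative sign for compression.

Free thermal expansion αLΔT = 25.2e-6 · 2640 · 43.8 = 2.914 mm.
The walls impose strain ε = −(2.914)/2640 = -1.1038e-03; σ = Eε = 45700 · -1.1038e-03 = -50.44 MPa.

-50.4 MPa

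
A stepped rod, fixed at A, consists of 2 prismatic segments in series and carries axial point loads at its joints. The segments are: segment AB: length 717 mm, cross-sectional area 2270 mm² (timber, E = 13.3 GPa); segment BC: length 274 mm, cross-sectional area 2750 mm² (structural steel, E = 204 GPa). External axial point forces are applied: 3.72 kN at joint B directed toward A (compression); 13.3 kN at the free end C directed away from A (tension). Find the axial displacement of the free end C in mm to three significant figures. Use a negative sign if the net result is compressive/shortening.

Internal axial forces (sectioning from the free end, tension +): N_BC = 13.3 kN, N_AB = 9.58 kN.
δ_AB = 9580·717/(2270·13300) = 0.2275 mm
δ_BC = 13300·274/(2750·204000) = 0.006496 mm
δ = Σδ_i = 0.234 mm.

0.234 mm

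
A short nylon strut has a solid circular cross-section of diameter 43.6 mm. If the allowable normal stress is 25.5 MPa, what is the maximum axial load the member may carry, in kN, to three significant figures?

38.1 kN

A = 1493 mm².
P_max = σ_allow · A = 25.5 · 1493 = 38070 N = 38.07 kN.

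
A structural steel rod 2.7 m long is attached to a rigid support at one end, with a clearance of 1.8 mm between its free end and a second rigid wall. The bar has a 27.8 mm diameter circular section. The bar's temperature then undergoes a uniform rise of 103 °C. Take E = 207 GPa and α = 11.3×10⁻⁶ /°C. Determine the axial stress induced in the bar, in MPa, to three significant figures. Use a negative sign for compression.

-103 MPa

Free thermal expansion αLΔT = 11.3e-6 · 2700 · 103 = 3.143 mm.
The walls engage after the gap closes; constrained expansion = 3.143 − 1.8 = 1.343 mm.
The walls impose strain ε = −(1.343)/2700 = -4.9723e-04; σ = Eε = 207000 · -4.9723e-04 = -102.9 MPa.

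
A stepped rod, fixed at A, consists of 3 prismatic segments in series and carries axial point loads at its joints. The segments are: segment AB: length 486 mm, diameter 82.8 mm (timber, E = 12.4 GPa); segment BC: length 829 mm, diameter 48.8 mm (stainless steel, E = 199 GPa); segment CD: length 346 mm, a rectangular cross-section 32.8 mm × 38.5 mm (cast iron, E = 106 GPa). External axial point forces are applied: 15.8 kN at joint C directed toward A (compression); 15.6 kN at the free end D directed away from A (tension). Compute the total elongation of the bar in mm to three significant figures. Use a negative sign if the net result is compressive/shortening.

0.0384 mm

Internal axial forces (sectioning from the free end, tension +): N_CD = 15.6 kN, N_BC = -0.2 kN, N_AB = -0.2 kN.
A_AB = 5385 mm².
A_BC = 1870 mm².
A_CD = 1263 mm².
δ_AB = -200·486/(5385·12400) = -0.001456 mm
δ_BC = -200·829/(1870·199000) = -0.0004455 mm
δ_CD = 15600·346/(1263·106000) = 0.04032 mm
δ = Σδ_i = 0.03842 mm.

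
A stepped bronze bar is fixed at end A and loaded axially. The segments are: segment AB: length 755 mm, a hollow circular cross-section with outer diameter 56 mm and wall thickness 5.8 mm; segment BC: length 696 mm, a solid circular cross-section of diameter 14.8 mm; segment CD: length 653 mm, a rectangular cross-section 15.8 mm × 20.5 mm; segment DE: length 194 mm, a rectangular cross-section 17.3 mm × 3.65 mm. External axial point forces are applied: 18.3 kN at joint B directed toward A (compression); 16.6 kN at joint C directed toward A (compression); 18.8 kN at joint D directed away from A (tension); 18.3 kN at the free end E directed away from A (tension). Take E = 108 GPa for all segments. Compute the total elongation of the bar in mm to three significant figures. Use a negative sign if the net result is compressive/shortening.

2.00 mm

Internal axial forces (sectioning from the free end, tension +): N_DE = 18.3 kN, N_CD = 37.1 kN, N_BC = 20.5 kN, N_AB = 2.2 kN.
A_AB = 914.7 mm².
A_BC = 172 mm².
A_CD = 323.9 mm².
A_DE = 63.15 mm².
δ_AB = 2200·755/(914.7·108000) = 0.01681 mm
δ_BC = 20500·696/(172·108000) = 0.7679 mm
δ_CD = 37100·653/(323.9·108000) = 0.6926 mm
δ_DE = 18300·194/(63.15·108000) = 0.5206 mm
δ = Σδ_i = 1.998 mm.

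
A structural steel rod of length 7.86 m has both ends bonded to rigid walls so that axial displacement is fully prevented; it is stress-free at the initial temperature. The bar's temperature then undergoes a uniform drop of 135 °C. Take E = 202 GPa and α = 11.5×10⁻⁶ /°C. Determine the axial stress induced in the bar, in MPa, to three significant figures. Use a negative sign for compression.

314 MPa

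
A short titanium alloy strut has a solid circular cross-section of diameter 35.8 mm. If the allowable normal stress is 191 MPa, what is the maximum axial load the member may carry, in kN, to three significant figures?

192 kN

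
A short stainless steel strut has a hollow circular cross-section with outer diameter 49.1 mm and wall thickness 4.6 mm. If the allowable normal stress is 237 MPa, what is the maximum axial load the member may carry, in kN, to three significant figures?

152 kN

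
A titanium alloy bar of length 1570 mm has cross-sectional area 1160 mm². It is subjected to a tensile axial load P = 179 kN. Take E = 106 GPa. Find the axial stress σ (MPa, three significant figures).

154 MPa

σ = N/A = 179000/1160 = 154.3 MPa.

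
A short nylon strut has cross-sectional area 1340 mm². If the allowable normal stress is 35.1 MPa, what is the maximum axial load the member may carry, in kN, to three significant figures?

47.0 kN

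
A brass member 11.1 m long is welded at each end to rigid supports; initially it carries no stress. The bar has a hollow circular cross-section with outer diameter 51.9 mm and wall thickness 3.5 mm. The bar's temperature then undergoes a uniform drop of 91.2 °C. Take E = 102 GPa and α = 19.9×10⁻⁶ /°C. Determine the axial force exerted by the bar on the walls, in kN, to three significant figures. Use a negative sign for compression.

98.5 kN

Free thermal expansion αLΔT = 19.9e-6 · 11100 · -91.2 = -20.15 mm.
The walls impose strain ε = −(-20.15)/11100 = 1.8149e-03; σ = Eε = 102000 · 1.8149e-03 = 185.1 MPa.
Wall reaction R = σ·A = 185.1·532.2 = 98520 N = 98.52 kN.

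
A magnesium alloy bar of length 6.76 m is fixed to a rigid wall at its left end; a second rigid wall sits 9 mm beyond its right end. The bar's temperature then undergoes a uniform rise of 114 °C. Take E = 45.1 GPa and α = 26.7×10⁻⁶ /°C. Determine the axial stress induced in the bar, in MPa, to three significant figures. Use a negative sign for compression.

-77.2 MPa

Free thermal expansion αLΔT = 26.7e-6 · 6760 · 114 = 20.58 mm.
The walls engage after the gap closes; constrained expansion = 20.58 − 9 = 11.58 mm.
The walls impose strain ε = −(11.58)/6760 = -1.7124e-03; σ = Eε = 45100 · -1.7124e-03 = -77.23 MPa.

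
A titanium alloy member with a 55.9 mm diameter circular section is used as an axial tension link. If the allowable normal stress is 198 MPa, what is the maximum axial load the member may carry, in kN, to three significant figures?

A = 2454 mm².
P_max = σ_allow · A = 198 · 2454 = 485900 N = 485.9 kN.

486 kN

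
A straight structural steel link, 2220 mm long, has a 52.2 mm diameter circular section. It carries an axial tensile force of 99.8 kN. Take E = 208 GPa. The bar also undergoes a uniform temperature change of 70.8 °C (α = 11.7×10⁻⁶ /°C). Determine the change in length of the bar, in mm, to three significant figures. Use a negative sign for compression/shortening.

2.34 mm

A = 2140 mm².
δ_mech = NL/(AE) = 99800·2220/(2140·208000) = 0.4977 mm.
δ_thermal = αLΔT = 11.7e-6·2220·70.8 = 1.839 mm.
δ = δ_mech + δ_thermal = 2.337 mm.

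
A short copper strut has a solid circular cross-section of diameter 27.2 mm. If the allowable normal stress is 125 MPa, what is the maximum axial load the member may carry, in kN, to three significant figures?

A = 581.1 mm².
P_max = σ_allow · A = 125 · 581.1 = 72630 N = 72.63 kN.

72.6 kN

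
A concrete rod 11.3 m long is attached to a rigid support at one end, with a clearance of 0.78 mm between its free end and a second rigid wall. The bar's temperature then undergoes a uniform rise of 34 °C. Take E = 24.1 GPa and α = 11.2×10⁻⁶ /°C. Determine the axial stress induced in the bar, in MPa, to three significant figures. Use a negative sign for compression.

-7.51 MPa

Free thermal expansion αLΔT = 11.2e-6 · 11300 · 34 = 4.303 mm.
The walls engage after the gap closes; constrained expansion = 4.303 − 0.78 = 3.523 mm.
The walls impose strain ε = −(3.523)/11300 = -3.1177e-04; σ = Eε = 24100 · -3.1177e-04 = -7.514 MPa.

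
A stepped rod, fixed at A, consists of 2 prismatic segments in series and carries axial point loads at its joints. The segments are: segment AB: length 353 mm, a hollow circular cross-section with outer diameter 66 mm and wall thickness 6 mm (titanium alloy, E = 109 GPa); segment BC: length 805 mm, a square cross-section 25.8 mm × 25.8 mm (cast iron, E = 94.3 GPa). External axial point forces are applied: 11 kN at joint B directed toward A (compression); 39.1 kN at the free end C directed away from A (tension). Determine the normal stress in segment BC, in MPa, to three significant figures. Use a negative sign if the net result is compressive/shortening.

Internal axial forces (sectioning from the free end, tension +): N_BC = 39.1 kN, N_AB = 28.1 kN.
A_BC = 665.6 mm².
σ_BC = N_BC/A_BC = 39100/665.6 = 58.74 MPa.

58.7 MPa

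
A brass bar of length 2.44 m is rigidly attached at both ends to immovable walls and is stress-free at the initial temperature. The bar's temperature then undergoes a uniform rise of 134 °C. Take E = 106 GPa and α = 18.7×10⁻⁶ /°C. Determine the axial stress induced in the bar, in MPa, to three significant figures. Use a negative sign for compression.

-266 MPa

Free thermal expansion αLΔT = 18.7e-6 · 2440 · 134 = 6.114 mm.
The walls impose strain ε = −(6.114)/2440 = -2.5058e-03; σ = Eε = 106000 · -2.5058e-03 = -265.6 MPa.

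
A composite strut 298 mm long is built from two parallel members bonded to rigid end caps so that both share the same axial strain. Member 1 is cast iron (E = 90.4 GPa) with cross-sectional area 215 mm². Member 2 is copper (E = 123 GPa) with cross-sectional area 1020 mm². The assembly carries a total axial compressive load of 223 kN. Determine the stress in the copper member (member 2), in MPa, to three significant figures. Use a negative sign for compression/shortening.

Equal strain + equilibrium ⇒ each member carries load in proportion to AE: A₁E₁ = 19440000 N, A₂E₂ = 125500000 N, ΣAE = 144900000 N.
σ₂ = P·E₂/ΣAE = -223000·123000/144900000 = -189.3 MPa.

-189 MPa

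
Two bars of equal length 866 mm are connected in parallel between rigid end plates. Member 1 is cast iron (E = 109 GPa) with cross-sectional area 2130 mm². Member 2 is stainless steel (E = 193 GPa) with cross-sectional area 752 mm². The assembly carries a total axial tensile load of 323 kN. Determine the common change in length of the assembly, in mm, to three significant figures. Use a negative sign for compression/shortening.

0.741 mm

Equal strain + equilibrium ⇒ each member carries load in proportion to AE: A₁E₁ = 232200000 N, A₂E₂ = 145100000 N, ΣAE = 377300000 N.
δ = PL/ΣAE = 323000·866/377300000 = 0.7414 mm.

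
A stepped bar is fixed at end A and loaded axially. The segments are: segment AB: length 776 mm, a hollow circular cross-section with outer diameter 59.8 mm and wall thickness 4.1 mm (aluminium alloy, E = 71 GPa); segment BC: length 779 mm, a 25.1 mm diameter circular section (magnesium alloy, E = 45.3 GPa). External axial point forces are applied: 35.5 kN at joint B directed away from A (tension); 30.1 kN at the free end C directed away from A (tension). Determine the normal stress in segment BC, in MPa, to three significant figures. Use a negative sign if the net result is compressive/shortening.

60.8 MPa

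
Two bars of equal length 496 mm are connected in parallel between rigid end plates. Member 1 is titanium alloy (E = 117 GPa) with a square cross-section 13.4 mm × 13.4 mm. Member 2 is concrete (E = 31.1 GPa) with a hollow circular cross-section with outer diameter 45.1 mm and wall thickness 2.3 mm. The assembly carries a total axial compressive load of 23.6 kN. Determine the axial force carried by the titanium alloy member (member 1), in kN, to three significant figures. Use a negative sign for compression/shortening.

A_1 = 179.6 mm².
A_2 = 309.3 mm².
Equal strain + equilibrium ⇒ each member carries load in proportion to AE: A₁E₁ = 21010000 N, A₂E₂ = 9618000 N, ΣAE = 30630000 N.
F₁ = P·A₁E₁/ΣAE = -23600·21010000/30630000 = -16190 N.

-16.2 kN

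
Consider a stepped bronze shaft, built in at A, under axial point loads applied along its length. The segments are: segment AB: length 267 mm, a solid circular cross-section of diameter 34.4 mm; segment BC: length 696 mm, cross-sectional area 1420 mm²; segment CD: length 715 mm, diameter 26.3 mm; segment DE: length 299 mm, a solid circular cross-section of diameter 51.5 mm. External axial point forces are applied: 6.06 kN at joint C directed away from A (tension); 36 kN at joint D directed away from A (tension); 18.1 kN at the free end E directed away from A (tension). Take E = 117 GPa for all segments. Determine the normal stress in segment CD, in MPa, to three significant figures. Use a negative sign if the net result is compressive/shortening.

Internal axial forces (sectioning from the free end, tension +): N_DE = 18.1 kN, N_CD = 54.1 kN, N_BC = 60.16 kN, N_AB = 60.16 kN.
A_CD = 543.3 mm².
σ_CD = N_CD/A_CD = 54100/543.3 = 99.59 MPa.

99.6 MPa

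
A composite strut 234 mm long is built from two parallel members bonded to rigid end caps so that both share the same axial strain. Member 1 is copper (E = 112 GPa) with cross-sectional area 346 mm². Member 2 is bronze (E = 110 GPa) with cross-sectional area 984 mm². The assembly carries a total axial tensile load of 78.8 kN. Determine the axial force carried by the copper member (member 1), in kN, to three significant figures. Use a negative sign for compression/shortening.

Equal strain + equilibrium ⇒ each member carries load in proportion to AE: A₁E₁ = 38750000 N, A₂E₂ = 108200000 N, ΣAE = 147000000 N.
F₁ = P·A₁E₁/ΣAE = 78800·38750000/147000000 = 20770 N.

20.8 kN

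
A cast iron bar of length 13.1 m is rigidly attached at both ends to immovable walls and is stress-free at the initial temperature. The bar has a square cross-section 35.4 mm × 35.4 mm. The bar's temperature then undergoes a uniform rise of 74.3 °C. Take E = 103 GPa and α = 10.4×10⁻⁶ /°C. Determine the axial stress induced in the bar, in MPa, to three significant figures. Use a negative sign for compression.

-79.6 MPa

Free thermal expansion αLΔT = 10.4e-6 · 13100 · 74.3 = 10.12 mm.
The walls impose strain ε = −(10.12)/13100 = -7.7272e-04; σ = Eε = 103000 · -7.7272e-04 = -79.59 MPa.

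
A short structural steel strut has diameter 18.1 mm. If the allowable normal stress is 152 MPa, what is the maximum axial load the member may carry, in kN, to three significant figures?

39.1 kN

A = 257.3 mm².
P_max = σ_allow · A = 152 · 257.3 = 39110 N = 39.11 kN.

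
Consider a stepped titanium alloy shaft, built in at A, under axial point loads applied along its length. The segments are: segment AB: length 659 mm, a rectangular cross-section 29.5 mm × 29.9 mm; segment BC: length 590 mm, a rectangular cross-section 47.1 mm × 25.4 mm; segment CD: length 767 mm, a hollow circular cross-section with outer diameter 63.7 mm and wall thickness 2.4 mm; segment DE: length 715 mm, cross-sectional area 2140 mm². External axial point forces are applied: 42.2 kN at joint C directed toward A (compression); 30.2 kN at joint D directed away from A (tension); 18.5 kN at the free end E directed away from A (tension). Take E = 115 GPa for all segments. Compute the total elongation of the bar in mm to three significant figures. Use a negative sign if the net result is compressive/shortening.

0.827 mm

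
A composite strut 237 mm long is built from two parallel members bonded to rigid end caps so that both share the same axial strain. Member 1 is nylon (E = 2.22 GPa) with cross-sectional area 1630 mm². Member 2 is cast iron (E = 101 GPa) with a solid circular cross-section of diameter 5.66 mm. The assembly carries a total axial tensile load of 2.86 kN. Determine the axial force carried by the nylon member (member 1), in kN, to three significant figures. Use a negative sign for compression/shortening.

A_2 = 25.16 mm².
Equal strain + equilibrium ⇒ each member carries load in proportion to AE: A₁E₁ = 3619000 N, A₂E₂ = 2541000 N, ΣAE = 6160000 N.
F₁ = P·A₁E₁/ΣAE = 2860·3619000/6160000 = 1680 N.

1.68 kN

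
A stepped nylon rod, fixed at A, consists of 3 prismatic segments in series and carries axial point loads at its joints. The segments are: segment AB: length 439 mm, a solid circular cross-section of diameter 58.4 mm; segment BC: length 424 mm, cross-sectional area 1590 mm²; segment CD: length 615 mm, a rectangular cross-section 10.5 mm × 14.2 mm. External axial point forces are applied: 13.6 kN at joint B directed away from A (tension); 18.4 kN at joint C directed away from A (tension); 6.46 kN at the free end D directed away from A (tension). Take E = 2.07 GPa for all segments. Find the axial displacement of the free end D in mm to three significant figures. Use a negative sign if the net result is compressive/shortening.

19.1 mm

Internal axial forces (sectioning from the free end, tension +): N_CD = 6.46 kN, N_BC = 24.86 kN, N_AB = 38.46 kN.
A_AB = 2679 mm².
A_CD = 149.1 mm².
δ_AB = 38460·439/(2679·2070) = 3.045 mm
δ_BC = 24860·424/(1590·2070) = 3.203 mm
δ_CD = 6460·615/(149.1·2070) = 12.87 mm
δ = Σδ_i = 19.12 mm.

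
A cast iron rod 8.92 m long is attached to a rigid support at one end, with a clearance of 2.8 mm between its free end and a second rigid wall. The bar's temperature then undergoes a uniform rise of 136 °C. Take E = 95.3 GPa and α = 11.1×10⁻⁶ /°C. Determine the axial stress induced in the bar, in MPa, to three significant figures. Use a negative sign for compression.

-114 MPa

Free thermal expansion αLΔT = 11.1e-6 · 8920 · 136 = 13.47 mm.
The walls engage after the gap closes; constrained expansion = 13.47 − 2.8 = 10.67 mm.
The walls impose strain ε = −(10.67)/8920 = -1.1957e-03; σ = Eε = 95300 · -1.1957e-03 = -114 MPa.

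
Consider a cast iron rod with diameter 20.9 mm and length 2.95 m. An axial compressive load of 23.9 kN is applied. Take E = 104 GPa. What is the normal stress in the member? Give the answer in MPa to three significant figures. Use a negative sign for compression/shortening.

A = 343.1 mm².
σ = N/A = -23900/343.1 = -69.67 MPa.

-69.7 MPa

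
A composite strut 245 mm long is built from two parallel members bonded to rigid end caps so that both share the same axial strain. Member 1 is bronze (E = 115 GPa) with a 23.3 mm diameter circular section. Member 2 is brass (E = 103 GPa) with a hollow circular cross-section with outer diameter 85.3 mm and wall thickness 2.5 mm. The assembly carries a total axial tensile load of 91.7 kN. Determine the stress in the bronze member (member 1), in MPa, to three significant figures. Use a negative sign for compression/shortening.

A_1 = 426.4 mm².
A_2 = 650.3 mm².
Equal strain + equilibrium ⇒ each member carries load in proportion to AE: A₁E₁ = 49030000 N, A₂E₂ = 66980000 N, ΣAE = 116000000 N.
σ₁ = P·E₁/ΣAE = 91700·115000/116000000 = 90.9 MPa.

90.9 MPa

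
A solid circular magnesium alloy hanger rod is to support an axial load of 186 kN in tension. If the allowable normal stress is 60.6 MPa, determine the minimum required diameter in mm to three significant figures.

Required area A ≥ P/σ_allow = 186000/60.6 = 3069 mm².
For a solid circular section, d ≥ √(4A/π) = 62.51 mm.

62.5 mm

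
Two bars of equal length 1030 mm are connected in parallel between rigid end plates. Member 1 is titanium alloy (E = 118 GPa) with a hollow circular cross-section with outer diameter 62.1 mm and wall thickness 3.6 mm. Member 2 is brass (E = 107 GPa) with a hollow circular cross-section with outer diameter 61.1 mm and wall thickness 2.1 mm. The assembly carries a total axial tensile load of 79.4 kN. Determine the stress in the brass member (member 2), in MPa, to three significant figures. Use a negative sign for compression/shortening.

71.0 MPa

A_1 = 661.6 mm².
A_2 = 389.2 mm².
Equal strain + equilibrium ⇒ each member carries load in proportion to AE: A₁E₁ = 78070000 N, A₂E₂ = 41650000 N, ΣAE = 119700000 N.
σ₂ = P·E₂/ΣAE = 79400·107000/119700000 = 70.96 MPa.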